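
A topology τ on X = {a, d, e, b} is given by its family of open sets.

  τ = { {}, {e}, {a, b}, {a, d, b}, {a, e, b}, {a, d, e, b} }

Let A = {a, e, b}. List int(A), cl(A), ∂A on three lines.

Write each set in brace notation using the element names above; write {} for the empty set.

int(A) = {a, e, b}
cl(A)  = {a, d, e, b}
∂A     = {d}

open subsets of A: {}, {e}, {a, b}, {a, e, b}; so int(A) = {a, e, b}
closure: X∖int(X∖A) = X∖{} = {a, d, e, b}
∂A = {a, d, e, b} minus {a, e, b} = {d}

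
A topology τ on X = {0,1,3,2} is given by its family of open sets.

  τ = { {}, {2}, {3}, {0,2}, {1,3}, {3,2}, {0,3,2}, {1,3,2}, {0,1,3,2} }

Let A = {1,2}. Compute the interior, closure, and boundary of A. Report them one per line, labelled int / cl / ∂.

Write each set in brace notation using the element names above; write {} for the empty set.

int(A) = {2}
cl(A)  = {0,1,2}
∂A     = {0,1}

U open, U⊆A: {}, {2}. int(A) = ⋃ = {2}
X∖A={0,3}, int(X∖A)={3}, hence cl(A)={0,1,2}
∂A: remove int from cl → {0,1}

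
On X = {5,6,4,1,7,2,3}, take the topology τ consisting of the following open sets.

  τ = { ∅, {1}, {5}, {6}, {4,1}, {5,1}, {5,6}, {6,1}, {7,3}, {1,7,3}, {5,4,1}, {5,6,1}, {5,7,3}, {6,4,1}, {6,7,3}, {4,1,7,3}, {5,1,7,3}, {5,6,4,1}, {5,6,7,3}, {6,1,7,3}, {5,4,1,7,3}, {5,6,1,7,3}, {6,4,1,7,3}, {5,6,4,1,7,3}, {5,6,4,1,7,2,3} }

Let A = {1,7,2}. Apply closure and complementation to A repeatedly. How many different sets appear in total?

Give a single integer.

closure: X∖int(X∖A) = X∖{5,6} = {4,1,7,2,3}
Let k=closure and c=complement:
  1. A     = {1,7,2}
  2. kA    = {4,1,7,2,3}
  3. cA    = {5,6,4,3}
  4. ckA   = {5,6}
  5. kcA   = {5,6,4,7,2,3}
  6. kckA  = {5,6,2}
  7. ckcA  = {1}
  8. ckckA = {4,1,7,3}
  9. kckcA = {4,1,2}
  10. ckckcA = {5,6,7,3}
  11. kckckcA = {5,6,7,2,3}
  12. ckckckcA = {4,1}
— saturated at 12

12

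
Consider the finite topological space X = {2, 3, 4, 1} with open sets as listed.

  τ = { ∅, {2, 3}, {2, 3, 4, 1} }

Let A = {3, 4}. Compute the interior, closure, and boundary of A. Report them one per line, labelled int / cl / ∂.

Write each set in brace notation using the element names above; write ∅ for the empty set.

open subsets of A: ∅; so int(A) = ∅
closure: X∖int(X∖A) = X∖∅ = {2, 3, 4, 1}
∂A = {2, 3, 4, 1} minus ∅ = {2, 3, 4, 1}

int(A) = ∅
cl(A)  = {2, 3, 4, 1}
∂A     = {2, 3, 4, 1}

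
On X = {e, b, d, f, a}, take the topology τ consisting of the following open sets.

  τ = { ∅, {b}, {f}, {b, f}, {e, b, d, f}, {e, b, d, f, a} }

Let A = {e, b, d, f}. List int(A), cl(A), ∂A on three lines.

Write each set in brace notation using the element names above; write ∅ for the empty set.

int(A) = {e, b, d, f}
cl(A)  = {e, b, d, f, a}
∂A     = {a}

interior: largest open inside A is {e, b, d, f} (from ∅, {f}, {b}, {b, f}, {e, b, d, f})
cl via duality: int({a}) = ∅, so X∖∅ = {e, b, d, f, a}
cl∖int = {a}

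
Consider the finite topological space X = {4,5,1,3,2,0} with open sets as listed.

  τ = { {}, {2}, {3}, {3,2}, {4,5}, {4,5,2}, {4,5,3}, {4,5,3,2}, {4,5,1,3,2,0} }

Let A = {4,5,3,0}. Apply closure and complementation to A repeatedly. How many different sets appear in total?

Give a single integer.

6

closure: X∖int(X∖A) = X∖{2} = {4,5,1,3,0}
Let k=closure and c=complement:
  1. A     = {4,5,3,0}
  2. kA    = {4,5,1,3,0}
  3. cA    = {1,2}
  4. ckA   = {2}
  5. kcA   = {1,2,0}
  6. ckcA  = {4,5,3}
— saturated at 6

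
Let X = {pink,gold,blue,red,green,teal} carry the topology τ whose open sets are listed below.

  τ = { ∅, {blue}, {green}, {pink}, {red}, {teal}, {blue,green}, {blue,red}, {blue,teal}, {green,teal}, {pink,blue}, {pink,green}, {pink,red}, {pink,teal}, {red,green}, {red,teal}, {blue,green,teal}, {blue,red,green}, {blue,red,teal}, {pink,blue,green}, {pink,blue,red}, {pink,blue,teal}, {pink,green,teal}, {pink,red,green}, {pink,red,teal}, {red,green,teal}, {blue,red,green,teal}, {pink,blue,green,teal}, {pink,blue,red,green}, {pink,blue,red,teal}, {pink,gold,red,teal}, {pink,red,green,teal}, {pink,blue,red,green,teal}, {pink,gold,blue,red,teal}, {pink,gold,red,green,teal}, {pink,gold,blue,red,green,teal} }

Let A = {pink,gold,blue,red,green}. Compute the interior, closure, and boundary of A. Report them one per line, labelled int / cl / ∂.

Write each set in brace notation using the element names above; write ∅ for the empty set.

int(A) = {pink,blue,red,green}
cl(A)  = {pink,gold,blue,red,green}
∂A     = {gold}

opens ⊆ A: ∅, {pink}, {red}, {blue}, {green}, {pink,green}, {pink,red}, {blue,green}, {red,green}, {pink,blue}, {blue,red}, {pink,blue,green}, {blue,red,green}, {pink,blue,red}, {pink,red,green}, {pink,blue,red,green}; union → int = {pink,blue,red,green}
complement {teal}; its interior {teal}; cl(A) = X∖{teal} = {pink,gold,blue,red,green}
boundary = {pink,gold,blue,red,green} ∖ {pink,blue,red,green} = {gold}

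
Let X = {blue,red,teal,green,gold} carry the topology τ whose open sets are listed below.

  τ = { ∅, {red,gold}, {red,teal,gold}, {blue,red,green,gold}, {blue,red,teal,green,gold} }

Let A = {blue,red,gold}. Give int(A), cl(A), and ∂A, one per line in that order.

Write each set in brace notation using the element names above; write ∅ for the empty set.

int(A) = {red,gold}
cl(A)  = {blue,red,teal,green,gold}
∂A     = {blue,teal,green}

interior: largest open inside A is {red,gold} (from ∅, {red,gold})
cl via duality: int({teal,green}) = ∅, so X∖∅ = {blue,red,teal,green,gold}
cl∖int = {blue,teal,green}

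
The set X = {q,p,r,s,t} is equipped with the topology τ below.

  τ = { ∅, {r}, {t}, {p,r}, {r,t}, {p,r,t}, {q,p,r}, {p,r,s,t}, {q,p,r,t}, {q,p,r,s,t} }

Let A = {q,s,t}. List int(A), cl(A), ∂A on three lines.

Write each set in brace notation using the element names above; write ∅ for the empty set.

interior: largest open inside A is {t} (from ∅, {t})
cl via duality: int({p,r}) = {p,r}, so X∖{p,r} = {q,s,t}
cl∖int = {q,s}

int(A) = {t}
cl(A)  = {q,s,t}
∂A     = {q,s}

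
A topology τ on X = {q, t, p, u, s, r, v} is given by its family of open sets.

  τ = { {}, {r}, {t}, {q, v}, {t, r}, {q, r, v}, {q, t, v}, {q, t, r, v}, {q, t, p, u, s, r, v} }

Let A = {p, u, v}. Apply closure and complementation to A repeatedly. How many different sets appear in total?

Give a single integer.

8

complement {q, t, s, r}; its interior {t, r}; cl(A) = X∖{t, r} = {q, p, u, s, v}
With k = closure, c = complement:
  1. A     = {p, u, v}
  2. kA    = {q, p, u, s, v}
  3. cA    = {q, t, s, r}
  4. ckA   = {t, r}
  5. kcA   = {q, t, p, u, s, r, v}
  6. kckA  = {t, p, u, s, r}
  7. ckcA  = {}
  8. ckckA = {q, v}
k, c of each give nothing new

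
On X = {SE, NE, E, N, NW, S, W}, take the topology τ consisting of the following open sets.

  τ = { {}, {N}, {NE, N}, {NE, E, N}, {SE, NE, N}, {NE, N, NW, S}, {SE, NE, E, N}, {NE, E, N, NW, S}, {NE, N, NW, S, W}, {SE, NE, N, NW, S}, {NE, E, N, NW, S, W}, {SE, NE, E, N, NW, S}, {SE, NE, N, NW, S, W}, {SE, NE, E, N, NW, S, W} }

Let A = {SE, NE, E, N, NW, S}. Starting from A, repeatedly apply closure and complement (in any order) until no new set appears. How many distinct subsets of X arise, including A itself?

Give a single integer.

4

X∖A={W}, int(X∖A)={}, hence cl(A)={SE, NE, E, N, NW, S, W}
Orbit (k=closure, c=complement):
  1. A     = {SE, NE, E, N, NW, S}
  2. kA    = {SE, NE, E, N, NW, S, W}
  3. cA    = {W}
  4. ckA   = {}
(closed under both — stop)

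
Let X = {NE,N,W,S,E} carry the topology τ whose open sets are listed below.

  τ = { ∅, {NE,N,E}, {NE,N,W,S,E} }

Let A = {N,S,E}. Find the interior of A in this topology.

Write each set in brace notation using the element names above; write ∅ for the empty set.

∅

open subsets of A: ∅; so int(A) = ∅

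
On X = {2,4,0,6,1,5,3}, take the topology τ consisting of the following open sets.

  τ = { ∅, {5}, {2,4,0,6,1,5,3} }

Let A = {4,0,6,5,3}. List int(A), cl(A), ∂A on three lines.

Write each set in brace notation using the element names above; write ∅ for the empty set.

int(A) = {5}
cl(A)  = {2,4,0,6,1,5,3}
∂A     = {2,4,0,6,1,3}

U open, U⊆A: ∅, {5}. int(A) = ⋃ = {5}
X∖A={2,1}, int(X∖A)=∅, hence cl(A)={2,4,0,6,1,5,3}
∂A: remove int from cl → {2,4,0,6,1,3}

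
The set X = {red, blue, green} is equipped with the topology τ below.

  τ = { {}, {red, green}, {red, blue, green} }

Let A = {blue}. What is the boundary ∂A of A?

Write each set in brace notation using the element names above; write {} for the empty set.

open subsets of A: {}; so int(A) = {}
closure: X∖int(X∖A) = X∖{red, green} = {blue}
∂A = {blue} minus {} = {blue}

{blue}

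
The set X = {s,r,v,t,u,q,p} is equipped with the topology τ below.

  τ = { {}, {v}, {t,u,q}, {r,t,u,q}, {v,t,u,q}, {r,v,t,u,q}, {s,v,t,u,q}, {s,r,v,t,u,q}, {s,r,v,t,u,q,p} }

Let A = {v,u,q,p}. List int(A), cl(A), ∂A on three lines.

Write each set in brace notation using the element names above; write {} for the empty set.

int(A) = {v}
cl(A)  = {s,r,v,t,u,q,p}
∂A     = {s,r,t,u,q,p}

U open, U⊆A: {}, {v}. int(A) = ⋃ = {v}
X∖A={s,r,t}, int(X∖A)={}, hence cl(A)={s,r,v,t,u,q,p}
∂A: remove int from cl → {s,r,t,u,q,p}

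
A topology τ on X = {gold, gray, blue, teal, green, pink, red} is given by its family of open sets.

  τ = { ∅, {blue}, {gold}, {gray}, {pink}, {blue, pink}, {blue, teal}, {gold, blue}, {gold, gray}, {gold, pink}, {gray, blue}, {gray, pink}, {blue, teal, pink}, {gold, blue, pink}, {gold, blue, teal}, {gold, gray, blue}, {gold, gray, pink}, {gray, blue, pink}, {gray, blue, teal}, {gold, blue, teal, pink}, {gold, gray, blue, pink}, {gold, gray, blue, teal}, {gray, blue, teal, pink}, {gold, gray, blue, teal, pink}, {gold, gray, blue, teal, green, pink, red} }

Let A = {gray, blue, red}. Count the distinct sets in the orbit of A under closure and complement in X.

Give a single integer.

X∖A={gold, teal, green, pink}, int(X∖A)={gold, pink}, hence cl(A)={gray, blue, teal, green, red}
Orbit (k=closure, c=complement):
  1. A     = {gray, blue, red}
  2. kA    = {gray, blue, teal, green, red}
  3. cA    = {gold, teal, green, pink}
  4. ckA   = {gold, pink}
  5. kcA   = {gold, teal, green, pink, red}
  6. kckA  = {gold, green, pink, red}
  7. ckcA  = {gray, blue}
  8. ckckA = {gray, blue, teal}
(closed under both — stop)

8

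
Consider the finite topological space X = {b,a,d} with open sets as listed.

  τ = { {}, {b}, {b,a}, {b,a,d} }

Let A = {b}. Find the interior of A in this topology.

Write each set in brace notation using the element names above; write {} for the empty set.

{b}

interior: largest open inside A is {b} (from {}, {b})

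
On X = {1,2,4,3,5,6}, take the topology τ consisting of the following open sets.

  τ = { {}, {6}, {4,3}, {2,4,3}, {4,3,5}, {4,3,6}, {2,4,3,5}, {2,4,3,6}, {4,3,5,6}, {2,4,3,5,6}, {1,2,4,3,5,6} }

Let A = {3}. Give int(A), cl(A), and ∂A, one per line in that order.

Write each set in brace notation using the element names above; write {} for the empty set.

int(A) = {}
cl(A)  = {1,2,4,3,5}
∂A     = {1,2,4,3,5}

open subsets of A: {}; so int(A) = {}
closure: X∖int(X∖A) = X∖{6} = {1,2,4,3,5}
∂A = {1,2,4,3,5} minus {} = {1,2,4,3,5}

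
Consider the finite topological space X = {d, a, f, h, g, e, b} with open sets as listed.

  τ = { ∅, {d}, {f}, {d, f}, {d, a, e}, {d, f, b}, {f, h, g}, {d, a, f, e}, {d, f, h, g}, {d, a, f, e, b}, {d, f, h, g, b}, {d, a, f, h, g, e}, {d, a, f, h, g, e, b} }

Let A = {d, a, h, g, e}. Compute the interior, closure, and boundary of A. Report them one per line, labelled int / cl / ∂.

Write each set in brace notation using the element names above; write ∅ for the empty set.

interior: largest open inside A is {d, a, e} (from ∅, {d}, {d, a, e})
cl via duality: int({f, b}) = {f}, so X∖{f} = {d, a, h, g, e, b}
cl∖int = {h, g, b}

int(A) = {d, a, e}
cl(A)  = {d, a, h, g, e, b}
∂A     = {h, g, b}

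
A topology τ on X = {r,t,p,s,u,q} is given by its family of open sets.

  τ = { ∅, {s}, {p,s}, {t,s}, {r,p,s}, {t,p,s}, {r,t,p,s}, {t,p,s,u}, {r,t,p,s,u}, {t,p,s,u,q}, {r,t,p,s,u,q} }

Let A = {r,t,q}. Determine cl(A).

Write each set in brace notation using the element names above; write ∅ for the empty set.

cl via duality: int({p,s,u}) = {p,s}, so X∖{p,s} = {r,t,u,q}

{r,t,u,q}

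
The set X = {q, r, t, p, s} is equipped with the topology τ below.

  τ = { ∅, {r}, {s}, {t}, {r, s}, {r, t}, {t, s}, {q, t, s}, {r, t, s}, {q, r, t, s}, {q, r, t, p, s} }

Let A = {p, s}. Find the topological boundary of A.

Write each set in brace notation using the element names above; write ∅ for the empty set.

opens ⊆ A: ∅, {s}; union → int = {s}
complement {q, r, t}; its interior {r, t}; cl(A) = X∖{r, t} = {q, p, s}
boundary = {q, p, s} ∖ {s} = {q, p}

{q, p}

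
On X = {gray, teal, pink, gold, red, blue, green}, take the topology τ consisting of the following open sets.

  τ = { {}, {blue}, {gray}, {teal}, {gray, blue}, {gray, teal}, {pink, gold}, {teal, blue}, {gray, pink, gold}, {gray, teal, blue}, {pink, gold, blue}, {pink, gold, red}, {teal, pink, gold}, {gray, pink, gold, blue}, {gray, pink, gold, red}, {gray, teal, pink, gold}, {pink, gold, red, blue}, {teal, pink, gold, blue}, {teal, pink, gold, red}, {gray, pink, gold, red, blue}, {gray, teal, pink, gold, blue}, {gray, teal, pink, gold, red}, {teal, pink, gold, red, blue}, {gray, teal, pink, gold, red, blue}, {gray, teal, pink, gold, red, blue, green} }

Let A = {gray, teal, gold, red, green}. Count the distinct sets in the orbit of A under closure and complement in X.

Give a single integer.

10

cl via duality: int({pink, blue}) = {blue}, so X∖{blue} = {gray, teal, pink, gold, red, green}
Write k for closure, c for complement:
  1. A     = {gray, teal, gold, red, green}
  2. kA    = {gray, teal, pink, gold, red, green}
  3. cA    = {pink, blue}
  4. ckA   = {blue}
  5. kcA   = {pink, gold, red, blue, green}
  6. kckA  = {blue, green}
  7. ckcA  = {gray, teal}
  8. ckckA = {gray, teal, pink, gold, red}
  9. kckcA = {gray, teal, green}
  10. ckckcA = {pink, gold, red, blue}
applying k or c yields no new set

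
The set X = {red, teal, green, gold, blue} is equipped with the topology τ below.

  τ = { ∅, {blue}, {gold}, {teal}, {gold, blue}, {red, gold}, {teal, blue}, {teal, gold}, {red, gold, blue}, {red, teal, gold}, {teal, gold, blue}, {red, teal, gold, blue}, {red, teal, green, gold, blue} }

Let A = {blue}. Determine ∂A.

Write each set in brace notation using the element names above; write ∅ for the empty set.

opens ⊆ A: ∅, {blue}; union → int = {blue}
complement {red, teal, green, gold}; its interior {red, teal, gold}; cl(A) = X∖{red, teal, gold} = {green, blue}
boundary = {green, blue} ∖ {blue} = {green}

{green}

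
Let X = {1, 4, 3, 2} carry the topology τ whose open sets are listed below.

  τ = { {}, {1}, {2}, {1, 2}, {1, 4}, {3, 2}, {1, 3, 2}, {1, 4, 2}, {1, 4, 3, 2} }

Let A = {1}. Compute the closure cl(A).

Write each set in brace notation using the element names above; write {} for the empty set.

{1, 4}

cl via duality: int({4, 3, 2}) = {3, 2}, so X∖{3, 2} = {1, 4}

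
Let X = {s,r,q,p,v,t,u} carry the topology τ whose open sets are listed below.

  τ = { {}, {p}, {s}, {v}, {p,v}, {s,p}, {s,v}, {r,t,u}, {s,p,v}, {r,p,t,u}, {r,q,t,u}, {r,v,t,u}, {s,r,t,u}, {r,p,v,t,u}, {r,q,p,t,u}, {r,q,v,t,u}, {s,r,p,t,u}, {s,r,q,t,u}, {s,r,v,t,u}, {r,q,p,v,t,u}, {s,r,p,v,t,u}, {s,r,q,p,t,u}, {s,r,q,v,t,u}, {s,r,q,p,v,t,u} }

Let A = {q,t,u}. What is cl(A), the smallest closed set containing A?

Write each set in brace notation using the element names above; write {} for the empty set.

X∖A={s,r,p,v}, int(X∖A)={s,p,v}, hence cl(A)={r,q,t,u}

{r,q,t,u}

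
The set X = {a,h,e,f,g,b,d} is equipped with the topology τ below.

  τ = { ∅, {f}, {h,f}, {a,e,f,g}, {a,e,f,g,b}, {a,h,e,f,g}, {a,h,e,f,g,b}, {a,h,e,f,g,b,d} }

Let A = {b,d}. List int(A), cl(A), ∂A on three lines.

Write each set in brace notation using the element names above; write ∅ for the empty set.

interior: largest open inside A is ∅ (from ∅)
cl via duality: int({a,h,e,f,g}) = {a,h,e,f,g}, so X∖{a,h,e,f,g} = {b,d}
cl∖int = {b,d}

int(A) = ∅
cl(A)  = {b,d}
∂A     = {b,d}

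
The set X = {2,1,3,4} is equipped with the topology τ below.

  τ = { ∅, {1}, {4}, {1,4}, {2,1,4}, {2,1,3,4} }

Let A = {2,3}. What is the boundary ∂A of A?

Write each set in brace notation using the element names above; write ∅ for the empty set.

opens ⊆ A: ∅; union → int = ∅
complement {1,4}; its interior {1,4}; cl(A) = X∖{1,4} = {2,3}
boundary = {2,3} ∖ ∅ = {2,3}

{2,3}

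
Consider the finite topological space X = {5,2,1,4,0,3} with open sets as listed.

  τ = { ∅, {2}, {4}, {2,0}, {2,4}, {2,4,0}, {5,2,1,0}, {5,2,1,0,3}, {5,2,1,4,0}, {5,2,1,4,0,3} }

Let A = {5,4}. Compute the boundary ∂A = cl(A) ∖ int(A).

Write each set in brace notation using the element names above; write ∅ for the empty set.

U open, U⊆A: ∅, {4}. int(A) = ⋃ = {4}
X∖A={2,1,0,3}, int(X∖A)={2,0}, hence cl(A)={5,1,4,3}
∂A: remove int from cl → {5,1,3}

{5,1,3}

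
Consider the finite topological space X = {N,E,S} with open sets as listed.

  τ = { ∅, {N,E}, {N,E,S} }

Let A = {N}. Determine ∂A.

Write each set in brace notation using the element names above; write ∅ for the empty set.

{N,E,S}

U open, U⊆A: ∅. int(A) = ⋃ = ∅
X∖A={E,S}, int(X∖A)=∅, hence cl(A)={N,E,S}
∂A: remove int from cl → {N,E,S}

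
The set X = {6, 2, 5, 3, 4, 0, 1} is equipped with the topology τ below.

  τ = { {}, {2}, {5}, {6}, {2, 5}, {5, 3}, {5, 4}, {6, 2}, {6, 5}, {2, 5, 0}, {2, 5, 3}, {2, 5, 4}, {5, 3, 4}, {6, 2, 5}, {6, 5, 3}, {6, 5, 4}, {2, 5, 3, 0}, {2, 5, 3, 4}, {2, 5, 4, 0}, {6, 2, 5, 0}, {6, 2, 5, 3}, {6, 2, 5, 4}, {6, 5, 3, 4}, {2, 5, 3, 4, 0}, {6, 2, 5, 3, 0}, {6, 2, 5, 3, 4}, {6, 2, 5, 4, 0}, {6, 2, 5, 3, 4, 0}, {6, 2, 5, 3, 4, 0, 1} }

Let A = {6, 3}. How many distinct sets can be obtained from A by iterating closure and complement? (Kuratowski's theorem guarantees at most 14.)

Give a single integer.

complement {2, 5, 4, 0, 1}; its interior {2, 5, 4, 0}; cl(A) = X∖{2, 5, 4, 0} = {6, 3, 1}
With k = closure, c = complement:
  1. A     = {6, 3}
  2. kA    = {6, 3, 1}
  3. cA    = {2, 5, 4, 0, 1}
  4. ckA   = {2, 5, 4, 0}
  5. kcA   = {2, 5, 3, 4, 0, 1}
  6. ckcA  = {6}
  7. kckcA = {6, 1}
  8. ckckcA = {2, 5, 3, 4, 0}
k, c of each give nothing new

8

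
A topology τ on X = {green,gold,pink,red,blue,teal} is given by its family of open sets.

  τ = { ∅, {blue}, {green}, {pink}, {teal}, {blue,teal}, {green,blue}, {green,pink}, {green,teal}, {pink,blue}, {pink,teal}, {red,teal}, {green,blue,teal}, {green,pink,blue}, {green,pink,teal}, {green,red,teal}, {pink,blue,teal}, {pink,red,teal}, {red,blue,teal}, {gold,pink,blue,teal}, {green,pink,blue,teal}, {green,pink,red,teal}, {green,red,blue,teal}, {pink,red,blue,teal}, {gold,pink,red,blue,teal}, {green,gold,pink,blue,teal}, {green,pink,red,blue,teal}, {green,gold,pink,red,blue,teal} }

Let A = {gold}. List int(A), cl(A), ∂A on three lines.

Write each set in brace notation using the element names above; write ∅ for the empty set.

int(A) = ∅
cl(A)  = {gold}
∂A     = {gold}

interior: largest open inside A is ∅ (from ∅)
cl via duality: int({green,pink,red,blue,teal}) = {green,pink,red,blue,teal}, so X∖{green,pink,red,blue,teal} = {gold}
cl∖int = {gold}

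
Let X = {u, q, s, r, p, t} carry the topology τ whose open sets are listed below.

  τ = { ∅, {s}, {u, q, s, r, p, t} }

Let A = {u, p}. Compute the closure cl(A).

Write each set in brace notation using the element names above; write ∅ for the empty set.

{u, q, r, p, t}

complement {q, s, r, t}; its interior {s}; cl(A) = X∖{s} = {u, q, r, p, t}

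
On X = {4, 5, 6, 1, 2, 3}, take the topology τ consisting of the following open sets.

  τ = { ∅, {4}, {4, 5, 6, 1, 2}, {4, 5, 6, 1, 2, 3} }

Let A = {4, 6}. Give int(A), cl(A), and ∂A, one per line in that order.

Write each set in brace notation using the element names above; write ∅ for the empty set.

interior: largest open inside A is {4} (from ∅, {4})
cl via duality: int({5, 1, 2, 3}) = ∅, so X∖∅ = {4, 5, 6, 1, 2, 3}
cl∖int = {5, 6, 1, 2, 3}

int(A) = {4}
cl(A)  = {4, 5, 6, 1, 2, 3}
∂A     = {5, 6, 1, 2, 3}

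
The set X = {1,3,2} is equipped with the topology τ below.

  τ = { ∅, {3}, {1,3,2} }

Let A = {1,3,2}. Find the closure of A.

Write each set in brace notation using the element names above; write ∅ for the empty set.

cl via duality: int(∅) = ∅, so X∖∅ = {1,3,2}

{1,3,2}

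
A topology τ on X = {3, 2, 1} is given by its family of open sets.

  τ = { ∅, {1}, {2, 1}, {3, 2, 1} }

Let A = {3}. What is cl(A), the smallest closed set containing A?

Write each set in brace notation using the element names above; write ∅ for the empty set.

X∖A={2, 1}, int(X∖A)={2, 1}, hence cl(A)={3}

{3}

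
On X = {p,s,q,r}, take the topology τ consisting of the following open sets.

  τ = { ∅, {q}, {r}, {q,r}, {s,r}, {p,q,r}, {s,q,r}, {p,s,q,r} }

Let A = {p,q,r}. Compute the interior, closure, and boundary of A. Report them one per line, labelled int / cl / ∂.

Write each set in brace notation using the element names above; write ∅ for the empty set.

int(A) = {p,q,r}
cl(A)  = {p,s,q,r}
∂A     = {s}

open subsets of A: ∅, {q}, {r}, {q,r}, {p,q,r}; so int(A) = {p,q,r}
closure: X∖int(X∖A) = X∖∅ = {p,s,q,r}
∂A = {p,s,q,r} minus {p,q,r} = {s}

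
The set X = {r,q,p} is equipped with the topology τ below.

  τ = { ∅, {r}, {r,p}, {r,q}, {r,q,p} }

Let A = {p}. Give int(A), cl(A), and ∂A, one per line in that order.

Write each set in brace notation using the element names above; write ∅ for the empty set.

int(A) = ∅
cl(A)  = {p}
∂A     = {p}

interior: largest open inside A is ∅ (from ∅)
cl via duality: int({r,q}) = {r,q}, so X∖{r,q} = {p}
cl∖int = {p}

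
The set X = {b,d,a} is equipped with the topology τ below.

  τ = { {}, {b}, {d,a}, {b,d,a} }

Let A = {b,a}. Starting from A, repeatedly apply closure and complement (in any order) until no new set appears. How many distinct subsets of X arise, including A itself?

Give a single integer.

6

cl via duality: int({d}) = {}, so X∖{} = {b,d,a}
Write k for closure, c for complement:
  1. A     = {b,a}
  2. kA    = {b,d,a}
  3. cA    = {d}
  4. ckA   = {}
  5. kcA   = {d,a}
  6. ckcA  = {b}
applying k or c yields no new set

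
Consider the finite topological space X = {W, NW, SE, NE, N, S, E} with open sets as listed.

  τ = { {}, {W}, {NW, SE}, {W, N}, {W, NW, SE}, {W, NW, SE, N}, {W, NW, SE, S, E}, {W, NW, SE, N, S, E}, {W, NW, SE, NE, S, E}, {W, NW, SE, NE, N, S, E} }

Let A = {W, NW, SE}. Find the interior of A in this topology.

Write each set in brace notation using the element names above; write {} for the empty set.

{W, NW, SE}

U open, U⊆A: {}, {W}, {NW, SE}, {W, NW, SE}. int(A) = ⋃ = {W, NW, SE}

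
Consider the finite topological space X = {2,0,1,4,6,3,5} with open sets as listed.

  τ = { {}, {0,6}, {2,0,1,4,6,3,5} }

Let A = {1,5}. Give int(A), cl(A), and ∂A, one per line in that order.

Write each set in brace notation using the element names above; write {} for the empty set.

opens ⊆ A: {}; union → int = {}
complement {2,0,4,6,3}; its interior {0,6}; cl(A) = X∖{0,6} = {2,1,4,3,5}
boundary = {2,1,4,3,5} ∖ {} = {2,1,4,3,5}

int(A) = {}
cl(A)  = {2,1,4,3,5}
∂A     = {2,1,4,3,5}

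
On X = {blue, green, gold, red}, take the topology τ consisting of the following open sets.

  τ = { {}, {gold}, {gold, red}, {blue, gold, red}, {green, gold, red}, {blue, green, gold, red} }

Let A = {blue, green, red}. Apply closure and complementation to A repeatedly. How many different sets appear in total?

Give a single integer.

4

complement {gold}; its interior {gold}; cl(A) = X∖{gold} = {blue, green, red}
With k = closure, c = complement:
  1. A     = {blue, green, red}
  2. cA    = {gold}
  3. kcA   = {blue, green, gold, red}
  4. ckcA  = {}
k, c of each give nothing new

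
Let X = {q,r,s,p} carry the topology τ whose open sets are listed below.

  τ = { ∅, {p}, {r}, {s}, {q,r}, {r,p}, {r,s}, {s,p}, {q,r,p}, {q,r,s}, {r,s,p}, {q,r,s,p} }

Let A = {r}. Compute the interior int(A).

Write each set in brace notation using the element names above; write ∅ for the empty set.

{r}

U open, U⊆A: ∅, {r}. int(A) = ⋃ = {r}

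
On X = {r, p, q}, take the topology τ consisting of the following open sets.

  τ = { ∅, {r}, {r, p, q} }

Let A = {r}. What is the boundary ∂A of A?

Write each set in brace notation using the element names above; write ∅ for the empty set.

{p, q}

open subsets of A: ∅, {r}; so int(A) = {r}
closure: X∖int(X∖A) = X∖∅ = {r, p, q}
∂A = {r, p, q} minus {r} = {p, q}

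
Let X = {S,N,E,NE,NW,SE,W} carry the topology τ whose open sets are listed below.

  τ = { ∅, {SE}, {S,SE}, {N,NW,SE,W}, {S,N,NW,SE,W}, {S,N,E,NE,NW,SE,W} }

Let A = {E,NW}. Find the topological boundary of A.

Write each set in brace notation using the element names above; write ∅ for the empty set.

interior: largest open inside A is ∅ (from ∅)
cl via duality: int({S,N,NE,SE,W}) = {S,SE}, so X∖{S,SE} = {N,E,NE,NW,W}
cl∖int = {N,E,NE,NW,W}

{N,E,NE,NW,W}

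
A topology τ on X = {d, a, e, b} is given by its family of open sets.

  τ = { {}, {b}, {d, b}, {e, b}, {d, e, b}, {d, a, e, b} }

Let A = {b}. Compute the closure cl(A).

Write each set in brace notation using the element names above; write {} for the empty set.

cl via duality: int({d, a, e}) = {}, so X∖{} = {d, a, e, b}

{d, a, e, b}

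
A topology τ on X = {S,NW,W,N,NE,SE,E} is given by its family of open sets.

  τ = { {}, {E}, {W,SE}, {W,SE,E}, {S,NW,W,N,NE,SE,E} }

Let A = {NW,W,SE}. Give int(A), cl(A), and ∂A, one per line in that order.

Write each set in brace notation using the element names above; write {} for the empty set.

opens ⊆ A: {}, {W,SE}; union → int = {W,SE}
complement {S,N,NE,E}; its interior {E}; cl(A) = X∖{E} = {S,NW,W,N,NE,SE}
boundary = {S,NW,W,N,NE,SE} ∖ {W,SE} = {S,NW,N,NE}

int(A) = {W,SE}
cl(A)  = {S,NW,W,N,NE,SE}
∂A     = {S,NW,N,NE}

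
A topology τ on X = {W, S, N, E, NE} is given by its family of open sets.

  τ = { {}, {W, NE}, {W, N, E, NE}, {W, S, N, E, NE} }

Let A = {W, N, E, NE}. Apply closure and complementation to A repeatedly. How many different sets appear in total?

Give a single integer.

complement {S}; its interior {}; cl(A) = X∖{} = {W, S, N, E, NE}
With k = closure, c = complement:
  1. A     = {W, N, E, NE}
  2. kA    = {W, S, N, E, NE}
  3. cA    = {S}
  4. ckA   = {}
k, c of each give nothing new

4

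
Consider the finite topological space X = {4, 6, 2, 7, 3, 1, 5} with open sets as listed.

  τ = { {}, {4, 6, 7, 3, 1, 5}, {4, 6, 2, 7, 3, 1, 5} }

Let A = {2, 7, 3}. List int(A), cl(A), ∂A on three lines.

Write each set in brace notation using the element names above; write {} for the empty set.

int(A) = {}
cl(A)  = {4, 6, 2, 7, 3, 1, 5}
∂A     = {4, 6, 2, 7, 3, 1, 5}

U open, U⊆A: {}. int(A) = ⋃ = {}
X∖A={4, 6, 1, 5}, int(X∖A)={}, hence cl(A)={4, 6, 2, 7, 3, 1, 5}
∂A: remove int from cl → {4, 6, 2, 7, 3, 1, 5}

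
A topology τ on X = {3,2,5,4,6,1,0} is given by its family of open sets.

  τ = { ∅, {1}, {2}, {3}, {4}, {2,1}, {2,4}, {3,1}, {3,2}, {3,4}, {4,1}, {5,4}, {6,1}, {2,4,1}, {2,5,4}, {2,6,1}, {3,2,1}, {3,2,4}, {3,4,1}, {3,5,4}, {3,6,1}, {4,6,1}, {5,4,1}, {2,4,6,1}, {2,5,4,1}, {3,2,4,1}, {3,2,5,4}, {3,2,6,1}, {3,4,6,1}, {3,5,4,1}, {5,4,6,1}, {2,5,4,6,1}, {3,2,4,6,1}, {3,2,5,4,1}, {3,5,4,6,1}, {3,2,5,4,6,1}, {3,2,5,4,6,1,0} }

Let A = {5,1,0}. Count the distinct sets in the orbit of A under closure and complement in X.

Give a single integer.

10

closure: X∖int(X∖A) = X∖{3,2,4} = {5,6,1,0}
Let k=closure and c=complement:
  1. A     = {5,1,0}
  2. kA    = {5,6,1,0}
  3. cA    = {3,2,4,6}
  4. ckA   = {3,2,4}
  5. kcA   = {3,2,5,4,6,0}
  6. kckA  = {3,2,5,4,0}
  7. ckcA  = {1}
  8. ckckA = {6,1}
  9. kckcA = {6,1,0}
  10. ckckcA = {3,2,5,4}
— saturated at 10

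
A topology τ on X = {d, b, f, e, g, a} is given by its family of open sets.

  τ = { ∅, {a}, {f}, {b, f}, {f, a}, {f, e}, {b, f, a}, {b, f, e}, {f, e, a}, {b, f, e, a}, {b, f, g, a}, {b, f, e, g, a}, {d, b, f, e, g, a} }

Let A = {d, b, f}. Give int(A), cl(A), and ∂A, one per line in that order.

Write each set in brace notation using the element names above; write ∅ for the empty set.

int(A) = {b, f}
cl(A)  = {d, b, f, e, g}
∂A     = {d, e, g}

opens ⊆ A: ∅, {f}, {b, f}; union → int = {b, f}
complement {e, g, a}; its interior {a}; cl(A) = X∖{a} = {d, b, f, e, g}
boundary = {d, b, f, e, g} ∖ {b, f} = {d, e, g}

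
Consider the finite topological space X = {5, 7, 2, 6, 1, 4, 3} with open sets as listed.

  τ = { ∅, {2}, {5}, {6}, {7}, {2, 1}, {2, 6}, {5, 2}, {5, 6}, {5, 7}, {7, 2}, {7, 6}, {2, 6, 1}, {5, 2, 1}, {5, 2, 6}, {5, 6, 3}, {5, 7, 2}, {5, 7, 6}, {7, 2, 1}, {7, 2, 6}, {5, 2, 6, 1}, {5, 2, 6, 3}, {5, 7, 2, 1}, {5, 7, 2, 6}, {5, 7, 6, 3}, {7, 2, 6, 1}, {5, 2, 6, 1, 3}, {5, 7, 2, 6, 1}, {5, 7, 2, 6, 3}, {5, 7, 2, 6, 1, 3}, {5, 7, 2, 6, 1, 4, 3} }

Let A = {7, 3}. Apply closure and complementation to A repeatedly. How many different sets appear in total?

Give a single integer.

complement {5, 2, 6, 1, 4}; its interior {5, 2, 6, 1}; cl(A) = X∖{5, 2, 6, 1} = {7, 4, 3}
With k = closure, c = complement:
  1. A     = {7, 3}
  2. kA    = {7, 4, 3}
  3. cA    = {5, 2, 6, 1, 4}
  4. ckA   = {5, 2, 6, 1}
  5. kcA   = {5, 2, 6, 1, 4, 3}
  6. ckcA  = {7}
  7. kckcA = {7, 4}
  8. ckckcA = {5, 2, 6, 1, 3}
k, c of each give nothing new

8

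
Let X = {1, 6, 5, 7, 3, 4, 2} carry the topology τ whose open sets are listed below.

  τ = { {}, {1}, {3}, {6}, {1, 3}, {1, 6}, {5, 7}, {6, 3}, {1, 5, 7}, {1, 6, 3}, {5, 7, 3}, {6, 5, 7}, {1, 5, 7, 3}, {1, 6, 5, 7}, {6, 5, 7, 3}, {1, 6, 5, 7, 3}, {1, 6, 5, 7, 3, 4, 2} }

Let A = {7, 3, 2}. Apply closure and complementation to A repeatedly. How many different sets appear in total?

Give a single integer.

10

closure: X∖int(X∖A) = X∖{1, 6} = {5, 7, 3, 4, 2}
Let k=closure and c=complement:
  1. A     = {7, 3, 2}
  2. kA    = {5, 7, 3, 4, 2}
  3. cA    = {1, 6, 5, 4}
  4. ckA   = {1, 6}
  5. kcA   = {1, 6, 5, 7, 4, 2}
  6. kckA  = {1, 6, 4, 2}
  7. ckcA  = {3}
  8. ckckA = {5, 7, 3}
  9. kckcA = {3, 4, 2}
  10. ckckcA = {1, 6, 5, 7}
— saturated at 10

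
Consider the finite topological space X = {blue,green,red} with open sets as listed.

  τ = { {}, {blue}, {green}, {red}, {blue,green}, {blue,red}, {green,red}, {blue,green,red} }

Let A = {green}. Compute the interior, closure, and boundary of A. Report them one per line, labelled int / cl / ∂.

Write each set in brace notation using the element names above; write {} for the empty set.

U open, U⊆A: {}, {green}. int(A) = ⋃ = {green}
X∖A={blue,red}, int(X∖A)={blue,red}, hence cl(A)={green}
∂A: remove int from cl → {}

int(A) = {green}
cl(A)  = {green}
∂A     = {}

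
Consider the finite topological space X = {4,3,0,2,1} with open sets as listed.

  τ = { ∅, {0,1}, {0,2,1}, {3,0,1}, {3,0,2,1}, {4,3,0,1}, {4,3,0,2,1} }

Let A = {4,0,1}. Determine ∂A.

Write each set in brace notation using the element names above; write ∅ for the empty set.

interior: largest open inside A is {0,1} (from ∅, {0,1})
cl via duality: int({3,2}) = ∅, so X∖∅ = {4,3,0,2,1}
cl∖int = {4,3,2}

{4,3,2}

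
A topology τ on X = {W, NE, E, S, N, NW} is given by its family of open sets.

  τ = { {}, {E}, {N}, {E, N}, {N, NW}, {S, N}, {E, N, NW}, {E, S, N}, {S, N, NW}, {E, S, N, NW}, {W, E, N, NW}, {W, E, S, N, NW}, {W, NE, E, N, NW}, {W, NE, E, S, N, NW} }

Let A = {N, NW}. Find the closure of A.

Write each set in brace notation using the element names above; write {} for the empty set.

cl via duality: int({W, NE, E, S}) = {E}, so X∖{E} = {W, NE, S, N, NW}

{W, NE, S, N, NW}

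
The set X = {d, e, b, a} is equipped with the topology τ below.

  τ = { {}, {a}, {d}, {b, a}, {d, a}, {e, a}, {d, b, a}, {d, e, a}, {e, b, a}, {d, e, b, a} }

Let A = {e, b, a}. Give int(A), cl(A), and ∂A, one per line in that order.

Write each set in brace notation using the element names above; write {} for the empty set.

int(A) = {e, b, a}
cl(A)  = {e, b, a}
∂A     = {}

U open, U⊆A: {}, {a}, {b, a}, {e, a}, {e, b, a}. int(A) = ⋃ = {e, b, a}
X∖A={d}, int(X∖A)={d}, hence cl(A)={e, b, a}
∂A: remove int from cl → {}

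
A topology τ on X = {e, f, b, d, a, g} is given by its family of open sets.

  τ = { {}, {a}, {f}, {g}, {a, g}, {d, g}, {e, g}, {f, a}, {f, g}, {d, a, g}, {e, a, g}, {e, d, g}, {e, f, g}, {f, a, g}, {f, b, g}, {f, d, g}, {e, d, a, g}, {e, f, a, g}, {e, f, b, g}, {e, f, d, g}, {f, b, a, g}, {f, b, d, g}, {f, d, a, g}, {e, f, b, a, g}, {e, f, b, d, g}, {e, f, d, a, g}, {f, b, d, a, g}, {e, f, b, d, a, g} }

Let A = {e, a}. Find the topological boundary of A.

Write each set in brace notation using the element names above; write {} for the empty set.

{e}

interior: largest open inside A is {a} (from {}, {a})
cl via duality: int({f, b, d, g}) = {f, b, d, g}, so X∖{f, b, d, g} = {e, a}
cl∖int = {e}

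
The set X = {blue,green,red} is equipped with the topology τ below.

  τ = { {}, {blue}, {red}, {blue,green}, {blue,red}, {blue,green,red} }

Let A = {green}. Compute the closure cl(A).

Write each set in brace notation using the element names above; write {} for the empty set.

{green}

X∖A={blue,red}, int(X∖A)={blue,red}, hence cl(A)={green}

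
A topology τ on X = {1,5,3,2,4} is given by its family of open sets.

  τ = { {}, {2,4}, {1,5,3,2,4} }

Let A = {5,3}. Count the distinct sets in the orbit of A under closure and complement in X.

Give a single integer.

X∖A={1,2,4}, int(X∖A)={2,4}, hence cl(A)={1,5,3}
Orbit (k=closure, c=complement):
  1. A     = {5,3}
  2. kA    = {1,5,3}
  3. cA    = {1,2,4}
  4. ckA   = {2,4}
  5. kcA   = {1,5,3,2,4}
  6. ckcA  = {}
(closed under both — stop)

6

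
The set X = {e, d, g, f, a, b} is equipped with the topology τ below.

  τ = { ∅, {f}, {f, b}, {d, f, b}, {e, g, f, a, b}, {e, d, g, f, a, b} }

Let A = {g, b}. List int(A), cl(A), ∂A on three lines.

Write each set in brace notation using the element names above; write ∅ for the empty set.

interior: largest open inside A is ∅ (from ∅)
cl via duality: int({e, d, f, a}) = {f}, so X∖{f} = {e, d, g, a, b}
cl∖int = {e, d, g, a, b}

int(A) = ∅
cl(A)  = {e, d, g, a, b}
∂A     = {e, d, g, a, b}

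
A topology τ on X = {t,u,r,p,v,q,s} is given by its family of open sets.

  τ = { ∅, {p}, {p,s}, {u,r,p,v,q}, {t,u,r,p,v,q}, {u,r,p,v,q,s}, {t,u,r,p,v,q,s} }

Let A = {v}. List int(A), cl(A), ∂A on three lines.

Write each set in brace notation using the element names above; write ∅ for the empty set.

int(A) = ∅
cl(A)  = {t,u,r,v,q}
∂A     = {t,u,r,v,q}

interior: largest open inside A is ∅ (from ∅)
cl via duality: int({t,u,r,p,q,s}) = {p,s}, so X∖{p,s} = {t,u,r,v,q}
cl∖int = {t,u,r,v,q}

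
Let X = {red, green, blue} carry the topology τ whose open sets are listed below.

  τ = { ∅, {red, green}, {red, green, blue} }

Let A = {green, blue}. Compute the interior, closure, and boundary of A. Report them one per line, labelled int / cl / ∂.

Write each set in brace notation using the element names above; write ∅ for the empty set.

interior: largest open inside A is ∅ (from ∅)
cl via duality: int({red}) = ∅, so X∖∅ = {red, green, blue}
cl∖int = {red, green, blue}

int(A) = ∅
cl(A)  = {red, green, blue}
∂A     = {red, green, blue}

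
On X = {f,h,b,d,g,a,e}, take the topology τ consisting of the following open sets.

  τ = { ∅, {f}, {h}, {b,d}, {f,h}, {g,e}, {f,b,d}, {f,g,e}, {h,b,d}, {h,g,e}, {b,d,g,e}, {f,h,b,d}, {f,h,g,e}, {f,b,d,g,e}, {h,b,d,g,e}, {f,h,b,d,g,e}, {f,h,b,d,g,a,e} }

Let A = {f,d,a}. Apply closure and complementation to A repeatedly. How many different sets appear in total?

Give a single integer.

10

cl via duality: int({h,b,g,e}) = {h,g,e}, so X∖{h,g,e} = {f,b,d,a}
Write k for closure, c for complement:
  1. A     = {f,d,a}
  2. kA    = {f,b,d,a}
  3. cA    = {h,b,g,e}
  4. ckA   = {h,g,e}
  5. kcA   = {h,b,d,g,a,e}
  6. kckA  = {h,g,a,e}
  7. ckcA  = {f}
  8. ckckA = {f,b,d}
  9. kckcA = {f,a}
  10. ckckcA = {h,b,d,g,e}
applying k or c yields no new set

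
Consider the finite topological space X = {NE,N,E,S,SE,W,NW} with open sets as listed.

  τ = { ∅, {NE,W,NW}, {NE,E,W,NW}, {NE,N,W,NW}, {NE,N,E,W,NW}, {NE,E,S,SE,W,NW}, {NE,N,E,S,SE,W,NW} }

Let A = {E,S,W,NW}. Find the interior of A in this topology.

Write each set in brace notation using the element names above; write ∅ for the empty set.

interior: largest open inside A is ∅ (from ∅)

∅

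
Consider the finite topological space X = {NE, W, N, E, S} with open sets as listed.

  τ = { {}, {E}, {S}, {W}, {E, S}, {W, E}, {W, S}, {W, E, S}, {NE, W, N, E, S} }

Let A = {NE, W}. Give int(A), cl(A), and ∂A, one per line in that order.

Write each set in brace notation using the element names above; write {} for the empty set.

int(A) = {W}
cl(A)  = {NE, W, N}
∂A     = {NE, N}

interior: largest open inside A is {W} (from {}, {W})
cl via duality: int({N, E, S}) = {E, S}, so X∖{E, S} = {NE, W, N}
cl∖int = {NE, N}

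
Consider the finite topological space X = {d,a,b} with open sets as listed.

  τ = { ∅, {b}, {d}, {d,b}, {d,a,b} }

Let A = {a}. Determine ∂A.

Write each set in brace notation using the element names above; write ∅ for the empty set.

{a}

open subsets of A: ∅; so int(A) = ∅
closure: X∖int(X∖A) = X∖{d,b} = {a}
∂A = {a} minus ∅ = {a}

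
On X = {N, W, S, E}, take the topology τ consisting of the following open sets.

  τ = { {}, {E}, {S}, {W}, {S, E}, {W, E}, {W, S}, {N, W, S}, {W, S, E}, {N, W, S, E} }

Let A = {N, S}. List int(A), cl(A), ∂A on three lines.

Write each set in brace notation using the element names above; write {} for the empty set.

int(A) = {S}
cl(A)  = {N, S}
∂A     = {N}

interior: largest open inside A is {S} (from {}, {S})
cl via duality: int({W, E}) = {W, E}, so X∖{W, E} = {N, S}
cl∖int = {N}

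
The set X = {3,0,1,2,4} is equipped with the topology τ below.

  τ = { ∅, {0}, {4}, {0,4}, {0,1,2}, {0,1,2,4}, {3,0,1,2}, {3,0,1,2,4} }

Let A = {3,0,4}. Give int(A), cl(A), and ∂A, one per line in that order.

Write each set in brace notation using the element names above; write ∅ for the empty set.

U open, U⊆A: ∅, {4}, {0}, {0,4}. int(A) = ⋃ = {0,4}
X∖A={1,2}, int(X∖A)=∅, hence cl(A)={3,0,1,2,4}
∂A: remove int from cl → {3,1,2}

int(A) = {0,4}
cl(A)  = {3,0,1,2,4}
∂A     = {3,1,2}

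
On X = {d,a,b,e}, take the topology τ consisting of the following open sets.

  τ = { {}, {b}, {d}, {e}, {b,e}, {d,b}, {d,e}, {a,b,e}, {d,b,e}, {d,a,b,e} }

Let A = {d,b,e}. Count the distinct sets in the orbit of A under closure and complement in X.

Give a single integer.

4

complement {a}; its interior {}; cl(A) = X∖{} = {d,a,b,e}
With k = closure, c = complement:
  1. A     = {d,b,e}
  2. kA    = {d,a,b,e}
  3. cA    = {a}
  4. ckA   = {}
k, c of each give nothing new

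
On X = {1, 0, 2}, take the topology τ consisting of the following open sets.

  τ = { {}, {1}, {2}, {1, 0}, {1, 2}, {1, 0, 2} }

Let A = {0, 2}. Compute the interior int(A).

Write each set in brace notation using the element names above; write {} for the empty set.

{2}

opens ⊆ A: {}, {2}; union → int = {2}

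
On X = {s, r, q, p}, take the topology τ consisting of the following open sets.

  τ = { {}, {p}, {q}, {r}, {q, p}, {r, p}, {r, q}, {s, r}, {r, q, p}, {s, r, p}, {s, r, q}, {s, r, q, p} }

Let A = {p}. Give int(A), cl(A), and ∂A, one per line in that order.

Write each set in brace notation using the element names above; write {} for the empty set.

U open, U⊆A: {}, {p}. int(A) = ⋃ = {p}
X∖A={s, r, q}, int(X∖A)={s, r, q}, hence cl(A)={p}
∂A: remove int from cl → {}

int(A) = {p}
cl(A)  = {p}
∂A     = {}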